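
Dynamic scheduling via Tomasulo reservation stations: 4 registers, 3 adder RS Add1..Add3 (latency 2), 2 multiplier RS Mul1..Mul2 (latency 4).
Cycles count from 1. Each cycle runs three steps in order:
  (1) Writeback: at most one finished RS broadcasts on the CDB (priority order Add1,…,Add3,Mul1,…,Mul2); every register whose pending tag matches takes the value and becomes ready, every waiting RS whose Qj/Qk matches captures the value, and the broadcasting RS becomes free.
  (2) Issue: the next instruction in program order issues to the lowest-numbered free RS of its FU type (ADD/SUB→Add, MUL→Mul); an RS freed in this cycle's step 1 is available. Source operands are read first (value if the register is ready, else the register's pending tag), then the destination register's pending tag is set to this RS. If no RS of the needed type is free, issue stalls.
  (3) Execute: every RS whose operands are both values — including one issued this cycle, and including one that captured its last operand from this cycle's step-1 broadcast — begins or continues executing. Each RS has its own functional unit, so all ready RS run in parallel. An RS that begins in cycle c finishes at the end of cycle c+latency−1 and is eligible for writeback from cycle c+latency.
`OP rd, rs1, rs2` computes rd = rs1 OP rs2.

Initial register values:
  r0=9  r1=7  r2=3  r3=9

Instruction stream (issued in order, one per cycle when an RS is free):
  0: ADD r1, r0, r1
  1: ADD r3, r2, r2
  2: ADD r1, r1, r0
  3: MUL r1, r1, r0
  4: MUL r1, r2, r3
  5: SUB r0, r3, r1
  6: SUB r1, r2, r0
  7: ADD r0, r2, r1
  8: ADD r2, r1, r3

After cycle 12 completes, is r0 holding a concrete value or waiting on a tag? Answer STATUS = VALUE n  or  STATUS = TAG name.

cycle 1: issue ADD r1<-Add1 // r0:9,r1:Add1,r2:3,r3:9
cycle 2: issue ADD r3<-Add2 // r0:9,r1:Add1,r2:3,r3:Add2
cycle 3: CDB Add1=16; issue ADD r1<-Add1 // r0:9,r1:Add1,r2:3,r3:Add2
cycle 4: CDB Add2=6; issue MUL r1<-Mul1 // r0:9,r1:Mul1,r2:3,r3:6
cycle 5: CDB Add1=25; issue MUL r1<-Mul2 // r0:9,r1:Mul2,r2:3,r3:6
cycle 6: issue SUB r0<-Add1 // r0:Add1,r1:Mul2,r2:3,r3:6
cycle 7: issue SUB r1<-Add2 // r0:Add1,r1:Add2,r2:3,r3:6
cycle 8: issue ADD r0<-Add3 // r0:Add3,r1:Add2,r2:3,r3:6
cycle 9: CDB Mul1=225; stall // r0:Add3,r1:Add2,r2:3,r3:6
cycle 10: CDB Mul2=18; stall // r0:Add3,r1:Add2,r2:3,r3:6
cycle 11: stall // r0:Add3,r1:Add2,r2:3,r3:6
cycle 12: CDB Add1=-12; issue ADD r2<-Add1 // r0:Add3,r1:Add2,r2:Add1,r3:6

STATUS = TAG Add3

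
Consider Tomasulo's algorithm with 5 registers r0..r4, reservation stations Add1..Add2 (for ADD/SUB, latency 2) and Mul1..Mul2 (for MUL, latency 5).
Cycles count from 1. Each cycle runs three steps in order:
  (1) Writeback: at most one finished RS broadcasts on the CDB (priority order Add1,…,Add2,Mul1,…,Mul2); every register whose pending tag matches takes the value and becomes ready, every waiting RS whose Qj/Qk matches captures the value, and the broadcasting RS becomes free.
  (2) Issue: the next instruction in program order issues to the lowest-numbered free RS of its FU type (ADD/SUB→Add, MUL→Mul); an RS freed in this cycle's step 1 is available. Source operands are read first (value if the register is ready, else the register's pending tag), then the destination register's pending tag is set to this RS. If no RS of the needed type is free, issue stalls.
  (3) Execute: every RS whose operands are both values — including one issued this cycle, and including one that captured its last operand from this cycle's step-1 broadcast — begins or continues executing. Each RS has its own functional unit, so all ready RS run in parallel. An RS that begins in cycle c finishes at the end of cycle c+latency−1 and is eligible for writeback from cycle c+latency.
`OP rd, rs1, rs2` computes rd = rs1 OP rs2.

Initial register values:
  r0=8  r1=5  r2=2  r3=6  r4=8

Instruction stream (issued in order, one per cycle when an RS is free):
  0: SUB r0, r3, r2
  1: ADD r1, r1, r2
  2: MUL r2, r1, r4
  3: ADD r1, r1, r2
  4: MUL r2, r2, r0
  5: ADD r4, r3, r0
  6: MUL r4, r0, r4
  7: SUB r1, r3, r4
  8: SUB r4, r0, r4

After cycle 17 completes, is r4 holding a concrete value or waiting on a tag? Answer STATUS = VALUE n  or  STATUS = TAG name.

c1: issue SUB r0<-Add1 | r0:Add1,r1:5,r2:2,r3:6,r4:8
c2: issue ADD r1<-Add2 | r0:Add1,r1:Add2,r2:2,r3:6,r4:8
c3: CDB Add1=4; issue MUL r2<-Mul1 | r0:4,r1:Add2,r2:Mul1,r3:6,r4:8
c4: CDB Add2=7; issue ADD r1<-Add1 | r0:4,r1:Add1,r2:Mul1,r3:6,r4:8
c5: issue MUL r2<-Mul2 | r0:4,r1:Add1,r2:Mul2,r3:6,r4:8
c6: issue ADD r4<-Add2 | r0:4,r1:Add1,r2:Mul2,r3:6,r4:Add2
c7: stall | r0:4,r1:Add1,r2:Mul2,r3:6,r4:Add2
c8: CDB Add2=10; stall | r0:4,r1:Add1,r2:Mul2,r3:6,r4:10
c9: CDB Mul1=56; issue MUL r4<-Mul1 | r0:4,r1:Add1,r2:Mul2,r3:6,r4:Mul1
c10: issue SUB r1<-Add2 | r0:4,r1:Add2,r2:Mul2,r3:6,r4:Mul1
c11: CDB Add1=63; issue SUB r4<-Add1 | r0:4,r1:Add2,r2:Mul2,r3:6,r4:Add1
c12: - | r0:4,r1:Add2,r2:Mul2,r3:6,r4:Add1
c13: - | r0:4,r1:Add2,r2:Mul2,r3:6,r4:Add1
c14: CDB Mul1=40 | r0:4,r1:Add2,r2:Mul2,r3:6,r4:Add1
c15: CDB Mul2=224 | r0:4,r1:Add2,r2:224,r3:6,r4:Add1
c16: CDB Add1=-36 | r0:4,r1:Add2,r2:224,r3:6,r4:-36
c17: CDB Add2=-34 | r0:4,r1:-34,r2:224,r3:6,r4:-36

STATUS = VALUE -36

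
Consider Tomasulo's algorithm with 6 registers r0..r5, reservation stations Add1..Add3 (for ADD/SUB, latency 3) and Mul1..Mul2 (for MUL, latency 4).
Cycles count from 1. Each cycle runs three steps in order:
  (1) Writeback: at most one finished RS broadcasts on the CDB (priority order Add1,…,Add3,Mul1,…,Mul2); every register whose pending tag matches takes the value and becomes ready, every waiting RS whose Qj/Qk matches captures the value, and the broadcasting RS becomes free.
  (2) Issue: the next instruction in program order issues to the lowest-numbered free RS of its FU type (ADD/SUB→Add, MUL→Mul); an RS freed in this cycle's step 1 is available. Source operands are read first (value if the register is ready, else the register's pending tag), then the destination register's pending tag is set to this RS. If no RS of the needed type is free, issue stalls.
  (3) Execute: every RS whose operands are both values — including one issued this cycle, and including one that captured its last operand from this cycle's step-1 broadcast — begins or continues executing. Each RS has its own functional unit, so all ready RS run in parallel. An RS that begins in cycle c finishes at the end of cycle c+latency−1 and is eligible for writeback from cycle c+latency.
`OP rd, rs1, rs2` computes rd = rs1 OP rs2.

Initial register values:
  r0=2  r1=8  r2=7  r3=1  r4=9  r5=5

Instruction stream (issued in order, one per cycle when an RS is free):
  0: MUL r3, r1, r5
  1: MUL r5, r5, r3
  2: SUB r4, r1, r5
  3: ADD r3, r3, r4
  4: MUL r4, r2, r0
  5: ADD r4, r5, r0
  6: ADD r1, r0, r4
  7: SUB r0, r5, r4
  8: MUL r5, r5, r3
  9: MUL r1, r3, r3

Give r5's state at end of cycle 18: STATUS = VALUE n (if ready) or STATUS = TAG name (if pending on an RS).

  c1: issue MUL r3<-Mul1  regs: r0:2,r1:8,r2:7,r3:Mul1,r4:9,r5:5
  c2: issue MUL r5<-Mul2  regs: r0:2,r1:8,r2:7,r3:Mul1,r4:9,r5:Mul2
  c3: issue SUB r4<-Add1  regs: r0:2,r1:8,r2:7,r3:Mul1,r4:Add1,r5:Mul2
  c4: issue ADD r3<-Add2  regs: r0:2,r1:8,r2:7,r3:Add2,r4:Add1,r5:Mul2
  c5: CDB Mul1=40; issue MUL r4<-Mul1  regs: r0:2,r1:8,r2:7,r3:Add2,r4:Mul1,r5:Mul2
  c6: issue ADD r4<-Add3  regs: r0:2,r1:8,r2:7,r3:Add2,r4:Add3,r5:Mul2
  c7: stall  regs: r0:2,r1:8,r2:7,r3:Add2,r4:Add3,r5:Mul2
  c8: stall  regs: r0:2,r1:8,r2:7,r3:Add2,r4:Add3,r5:Mul2
  c9: CDB Mul1=14; stall  regs: r0:2,r1:8,r2:7,r3:Add2,r4:Add3,r5:Mul2
  c10: CDB Mul2=200; stall  regs: r0:2,r1:8,r2:7,r3:Add2,r4:Add3,r5:200
  c11: stall  regs: r0:2,r1:8,r2:7,r3:Add2,r4:Add3,r5:200
  c12: stall  regs: r0:2,r1:8,r2:7,r3:Add2,r4:Add3,r5:200
  c13: CDB Add1=-192; issue ADD r1<-Add1  regs: r0:2,r1:Add1,r2:7,r3:Add2,r4:Add3,r5:200
  c14: CDB Add3=202; issue SUB r0<-Add3  regs: r0:Add3,r1:Add1,r2:7,r3:Add2,r4:202,r5:200
  c15: issue MUL r5<-Mul1  regs: r0:Add3,r1:Add1,r2:7,r3:Add2,r4:202,r5:Mul1
  c16: CDB Add2=-152; issue MUL r1<-Mul2  regs: r0:Add3,r1:Mul2,r2:7,r3:-152,r4:202,r5:Mul1
  c17: CDB Add1=204  regs: r0:Add3,r1:Mul2,r2:7,r3:-152,r4:202,r5:Mul1
  c18: CDB Add3=-2  regs: r0:-2,r1:Mul2,r2:7,r3:-152,r4:202,r5:Mul1

STATUS = TAG Mul1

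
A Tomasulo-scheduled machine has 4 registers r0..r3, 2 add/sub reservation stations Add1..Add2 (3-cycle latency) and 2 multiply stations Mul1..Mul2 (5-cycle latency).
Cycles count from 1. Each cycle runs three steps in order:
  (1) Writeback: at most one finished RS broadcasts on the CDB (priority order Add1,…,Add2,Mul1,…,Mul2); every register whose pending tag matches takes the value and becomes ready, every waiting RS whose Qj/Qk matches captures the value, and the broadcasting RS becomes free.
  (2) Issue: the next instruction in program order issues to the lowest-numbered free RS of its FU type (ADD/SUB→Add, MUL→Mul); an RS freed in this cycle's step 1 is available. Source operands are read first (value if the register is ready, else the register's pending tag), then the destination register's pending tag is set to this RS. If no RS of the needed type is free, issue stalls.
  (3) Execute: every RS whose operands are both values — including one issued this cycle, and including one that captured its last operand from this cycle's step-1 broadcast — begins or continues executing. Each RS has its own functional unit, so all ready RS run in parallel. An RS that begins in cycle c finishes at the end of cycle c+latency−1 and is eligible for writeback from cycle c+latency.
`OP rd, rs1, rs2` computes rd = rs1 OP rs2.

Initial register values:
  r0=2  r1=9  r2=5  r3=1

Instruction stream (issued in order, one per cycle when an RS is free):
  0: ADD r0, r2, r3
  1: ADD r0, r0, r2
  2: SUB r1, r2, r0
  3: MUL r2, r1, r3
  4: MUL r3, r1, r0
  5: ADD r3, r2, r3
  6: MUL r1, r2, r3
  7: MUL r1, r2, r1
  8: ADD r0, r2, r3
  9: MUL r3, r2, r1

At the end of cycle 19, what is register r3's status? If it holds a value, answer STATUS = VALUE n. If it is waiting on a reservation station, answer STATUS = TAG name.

  c1: issue ADD r0<-Add1  regs: r0:Add1,r1:9,r2:5,r3:1
  c2: issue ADD r0<-Add2  regs: r0:Add2,r1:9,r2:5,r3:1
  c3: stall  regs: r0:Add2,r1:9,r2:5,r3:1
  c4: CDB Add1=6; issue SUB r1<-Add1  regs: r0:Add2,r1:Add1,r2:5,r3:1
  c5: issue MUL r2<-Mul1  regs: r0:Add2,r1:Add1,r2:Mul1,r3:1
  c6: issue MUL r3<-Mul2  regs: r0:Add2,r1:Add1,r2:Mul1,r3:Mul2
  c7: CDB Add2=11; issue ADD r3<-Add2  regs: r0:11,r1:Add1,r2:Mul1,r3:Add2
  c8: stall  regs: r0:11,r1:Add1,r2:Mul1,r3:Add2
  c9: stall  regs: r0:11,r1:Add1,r2:Mul1,r3:Add2
  c10: CDB Add1=-6; stall  regs: r0:11,r1:-6,r2:Mul1,r3:Add2
  c11: stall  regs: r0:11,r1:-6,r2:Mul1,r3:Add2
  c12: stall  regs: r0:11,r1:-6,r2:Mul1,r3:Add2
  c13: stall  regs: r0:11,r1:-6,r2:Mul1,r3:Add2
  c14: stall  regs: r0:11,r1:-6,r2:Mul1,r3:Add2
  c15: CDB Mul1=-6; issue MUL r1<-Mul1  regs: r0:11,r1:Mul1,r2:-6,r3:Add2
  c16: CDB Mul2=-66; issue MUL r1<-Mul2  regs: r0:11,r1:Mul2,r2:-6,r3:Add2
  c17: issue ADD r0<-Add1  regs: r0:Add1,r1:Mul2,r2:-6,r3:Add2
  c18: stall  regs: r0:Add1,r1:Mul2,r2:-6,r3:Add2
  c19: CDB Add2=-72; stall  regs: r0:Add1,r1:Mul2,r2:-6,r3:-72

STATUS = VALUE -72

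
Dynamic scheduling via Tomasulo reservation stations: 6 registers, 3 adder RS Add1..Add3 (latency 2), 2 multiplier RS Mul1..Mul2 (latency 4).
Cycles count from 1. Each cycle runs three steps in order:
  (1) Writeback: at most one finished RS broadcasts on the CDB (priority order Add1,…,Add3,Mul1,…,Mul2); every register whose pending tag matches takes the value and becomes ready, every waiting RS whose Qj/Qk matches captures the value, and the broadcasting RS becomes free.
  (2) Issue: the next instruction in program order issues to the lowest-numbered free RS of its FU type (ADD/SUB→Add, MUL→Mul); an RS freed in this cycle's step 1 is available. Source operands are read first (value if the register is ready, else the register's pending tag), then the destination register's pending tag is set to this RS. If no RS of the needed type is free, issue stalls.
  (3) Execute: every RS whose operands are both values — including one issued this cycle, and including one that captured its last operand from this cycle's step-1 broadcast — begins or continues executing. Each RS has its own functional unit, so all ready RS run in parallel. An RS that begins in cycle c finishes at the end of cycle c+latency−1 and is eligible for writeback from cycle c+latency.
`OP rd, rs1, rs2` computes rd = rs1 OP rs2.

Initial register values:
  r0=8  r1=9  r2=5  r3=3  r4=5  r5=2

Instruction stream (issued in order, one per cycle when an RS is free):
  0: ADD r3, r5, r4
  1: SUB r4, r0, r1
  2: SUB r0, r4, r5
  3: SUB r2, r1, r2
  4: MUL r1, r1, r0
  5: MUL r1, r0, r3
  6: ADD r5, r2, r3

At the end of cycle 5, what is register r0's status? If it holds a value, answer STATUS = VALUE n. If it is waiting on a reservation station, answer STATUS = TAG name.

STATUS = TAG Add1

c1: issue ADD r3<-Add1 | r0:8,r1:9,r2:5,r3:Add1,r4:5,r5:2
c2: issue SUB r4<-Add2 | r0:8,r1:9,r2:5,r3:Add1,r4:Add2,r5:2
c3: CDB Add1=7; issue SUB r0<-Add1 | r0:Add1,r1:9,r2:5,r3:7,r4:Add2,r5:2
c4: CDB Add2=-1; issue SUB r2<-Add2 | r0:Add1,r1:9,r2:Add2,r3:7,r4:-1,r5:2
c5: issue MUL r1<-Mul1 | r0:Add1,r1:Mul1,r2:Add2,r3:7,r4:-1,r5:2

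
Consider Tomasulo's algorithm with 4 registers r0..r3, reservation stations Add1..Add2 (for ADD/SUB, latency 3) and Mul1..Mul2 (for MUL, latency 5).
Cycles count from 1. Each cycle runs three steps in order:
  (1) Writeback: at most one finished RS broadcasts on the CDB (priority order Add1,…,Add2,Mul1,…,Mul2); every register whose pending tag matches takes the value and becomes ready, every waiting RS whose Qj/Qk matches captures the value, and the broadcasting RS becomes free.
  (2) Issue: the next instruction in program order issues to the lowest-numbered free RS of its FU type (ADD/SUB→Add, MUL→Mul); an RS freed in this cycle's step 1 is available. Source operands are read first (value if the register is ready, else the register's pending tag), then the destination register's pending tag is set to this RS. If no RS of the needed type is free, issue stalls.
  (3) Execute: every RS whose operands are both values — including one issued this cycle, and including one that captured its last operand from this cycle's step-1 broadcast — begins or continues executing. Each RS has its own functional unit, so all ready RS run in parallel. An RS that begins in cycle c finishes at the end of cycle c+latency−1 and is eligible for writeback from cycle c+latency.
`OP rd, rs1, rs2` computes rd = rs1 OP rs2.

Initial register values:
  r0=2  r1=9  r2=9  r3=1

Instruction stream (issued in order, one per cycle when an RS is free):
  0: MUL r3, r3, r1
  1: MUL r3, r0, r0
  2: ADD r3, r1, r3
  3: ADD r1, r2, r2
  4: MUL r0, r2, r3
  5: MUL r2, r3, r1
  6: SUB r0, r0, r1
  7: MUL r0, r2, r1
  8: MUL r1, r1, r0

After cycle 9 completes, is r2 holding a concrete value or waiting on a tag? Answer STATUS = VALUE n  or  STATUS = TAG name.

STATUS = TAG Mul2

cycle 1: issue MUL r3<-Mul1 // r0:2,r1:9,r2:9,r3:Mul1
cycle 2: issue MUL r3<-Mul2 // r0:2,r1:9,r2:9,r3:Mul2
cycle 3: issue ADD r3<-Add1 // r0:2,r1:9,r2:9,r3:Add1
cycle 4: issue ADD r1<-Add2 // r0:2,r1:Add2,r2:9,r3:Add1
cycle 5: stall // r0:2,r1:Add2,r2:9,r3:Add1
cycle 6: CDB Mul1=9; issue MUL r0<-Mul1 // r0:Mul1,r1:Add2,r2:9,r3:Add1
cycle 7: CDB Add2=18; stall // r0:Mul1,r1:18,r2:9,r3:Add1
cycle 8: CDB Mul2=4; issue MUL r2<-Mul2 // r0:Mul1,r1:18,r2:Mul2,r3:Add1
cycle 9: issue SUB r0<-Add2 // r0:Add2,r1:18,r2:Mul2,r3:Add1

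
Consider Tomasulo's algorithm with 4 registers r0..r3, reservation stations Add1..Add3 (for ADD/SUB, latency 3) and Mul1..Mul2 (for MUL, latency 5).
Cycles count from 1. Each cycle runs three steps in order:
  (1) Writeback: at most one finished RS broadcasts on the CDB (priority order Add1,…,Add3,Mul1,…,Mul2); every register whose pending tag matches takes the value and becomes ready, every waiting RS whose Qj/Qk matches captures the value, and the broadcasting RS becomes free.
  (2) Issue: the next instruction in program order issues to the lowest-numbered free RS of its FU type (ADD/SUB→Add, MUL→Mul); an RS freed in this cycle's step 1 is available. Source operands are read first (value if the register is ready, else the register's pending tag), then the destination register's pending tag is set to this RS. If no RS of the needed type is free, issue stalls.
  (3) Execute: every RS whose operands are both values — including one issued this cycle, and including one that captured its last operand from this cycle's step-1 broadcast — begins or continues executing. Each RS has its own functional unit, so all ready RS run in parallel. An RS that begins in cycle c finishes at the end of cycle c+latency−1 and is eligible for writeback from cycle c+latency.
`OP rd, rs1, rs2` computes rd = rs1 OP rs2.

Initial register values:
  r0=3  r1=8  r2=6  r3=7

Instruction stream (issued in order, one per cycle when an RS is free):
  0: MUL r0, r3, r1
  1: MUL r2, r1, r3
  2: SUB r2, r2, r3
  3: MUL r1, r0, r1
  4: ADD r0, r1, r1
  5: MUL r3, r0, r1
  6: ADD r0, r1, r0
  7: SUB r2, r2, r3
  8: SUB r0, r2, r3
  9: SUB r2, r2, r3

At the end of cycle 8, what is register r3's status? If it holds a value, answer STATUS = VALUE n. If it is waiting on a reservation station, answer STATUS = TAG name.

  c1: issue MUL r0<-Mul1  regs: r0:Mul1,r1:8,r2:6,r3:7
  c2: issue MUL r2<-Mul2  regs: r0:Mul1,r1:8,r2:Mul2,r3:7
  c3: issue SUB r2<-Add1  regs: r0:Mul1,r1:8,r2:Add1,r3:7
  c4: stall  regs: r0:Mul1,r1:8,r2:Add1,r3:7
  c5: stall  regs: r0:Mul1,r1:8,r2:Add1,r3:7
  c6: CDB Mul1=56; issue MUL r1<-Mul1  regs: r0:56,r1:Mul1,r2:Add1,r3:7
  c7: CDB Mul2=56; issue ADD r0<-Add2  regs: r0:Add2,r1:Mul1,r2:Add1,r3:7
  c8: issue MUL r3<-Mul2  regs: r0:Add2,r1:Mul1,r2:Add1,r3:Mul2

STATUS = TAG Mul2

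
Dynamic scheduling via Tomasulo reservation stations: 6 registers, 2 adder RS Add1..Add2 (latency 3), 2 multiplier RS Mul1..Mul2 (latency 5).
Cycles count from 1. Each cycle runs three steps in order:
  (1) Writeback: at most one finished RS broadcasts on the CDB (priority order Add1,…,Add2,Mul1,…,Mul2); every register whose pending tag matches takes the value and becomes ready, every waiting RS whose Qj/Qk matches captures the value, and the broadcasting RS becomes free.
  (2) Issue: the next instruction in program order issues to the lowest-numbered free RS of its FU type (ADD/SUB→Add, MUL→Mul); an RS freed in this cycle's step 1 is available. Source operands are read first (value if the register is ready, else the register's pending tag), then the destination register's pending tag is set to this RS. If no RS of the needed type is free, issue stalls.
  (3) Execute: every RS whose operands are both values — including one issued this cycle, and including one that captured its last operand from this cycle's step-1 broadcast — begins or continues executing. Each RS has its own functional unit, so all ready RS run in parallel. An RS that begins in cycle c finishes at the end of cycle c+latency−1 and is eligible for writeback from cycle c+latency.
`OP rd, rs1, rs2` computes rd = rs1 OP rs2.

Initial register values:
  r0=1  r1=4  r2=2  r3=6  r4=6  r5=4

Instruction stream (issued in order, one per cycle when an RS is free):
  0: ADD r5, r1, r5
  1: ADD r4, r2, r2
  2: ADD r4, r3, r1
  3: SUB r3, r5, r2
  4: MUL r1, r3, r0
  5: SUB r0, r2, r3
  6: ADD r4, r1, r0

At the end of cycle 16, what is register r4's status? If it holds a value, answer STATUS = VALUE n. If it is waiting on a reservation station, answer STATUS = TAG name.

STATUS = VALUE 2

  c1: issue ADD r5<-Add1  regs: r0:1,r1:4,r2:2,r3:6,r4:6,r5:Add1
  c2: issue ADD r4<-Add2  regs: r0:1,r1:4,r2:2,r3:6,r4:Add2,r5:Add1
  c3: stall  regs: r0:1,r1:4,r2:2,r3:6,r4:Add2,r5:Add1
  c4: CDB Add1=8; issue ADD r4<-Add1  regs: r0:1,r1:4,r2:2,r3:6,r4:Add1,r5:8
  c5: CDB Add2=4; issue SUB r3<-Add2  regs: r0:1,r1:4,r2:2,r3:Add2,r4:Add1,r5:8
  c6: issue MUL r1<-Mul1  regs: r0:1,r1:Mul1,r2:2,r3:Add2,r4:Add1,r5:8
  c7: CDB Add1=10; issue SUB r0<-Add1  regs: r0:Add1,r1:Mul1,r2:2,r3:Add2,r4:10,r5:8
  c8: CDB Add2=6; issue ADD r4<-Add2  regs: r0:Add1,r1:Mul1,r2:2,r3:6,r4:Add2,r5:8
  c9: -  regs: r0:Add1,r1:Mul1,r2:2,r3:6,r4:Add2,r5:8
  c10: -  regs: r0:Add1,r1:Mul1,r2:2,r3:6,r4:Add2,r5:8
  c11: CDB Add1=-4  regs: r0:-4,r1:Mul1,r2:2,r3:6,r4:Add2,r5:8
  c12: -  regs: r0:-4,r1:Mul1,r2:2,r3:6,r4:Add2,r5:8
  c13: CDB Mul1=6  regs: r0:-4,r1:6,r2:2,r3:6,r4:Add2,r5:8
  c14: -  regs: r0:-4,r1:6,r2:2,r3:6,r4:Add2,r5:8
  c15: -  regs: r0:-4,r1:6,r2:2,r3:6,r4:Add2,r5:8
  c16: CDB Add2=2  regs: r0:-4,r1:6,r2:2,r3:6,r4:2,r5:8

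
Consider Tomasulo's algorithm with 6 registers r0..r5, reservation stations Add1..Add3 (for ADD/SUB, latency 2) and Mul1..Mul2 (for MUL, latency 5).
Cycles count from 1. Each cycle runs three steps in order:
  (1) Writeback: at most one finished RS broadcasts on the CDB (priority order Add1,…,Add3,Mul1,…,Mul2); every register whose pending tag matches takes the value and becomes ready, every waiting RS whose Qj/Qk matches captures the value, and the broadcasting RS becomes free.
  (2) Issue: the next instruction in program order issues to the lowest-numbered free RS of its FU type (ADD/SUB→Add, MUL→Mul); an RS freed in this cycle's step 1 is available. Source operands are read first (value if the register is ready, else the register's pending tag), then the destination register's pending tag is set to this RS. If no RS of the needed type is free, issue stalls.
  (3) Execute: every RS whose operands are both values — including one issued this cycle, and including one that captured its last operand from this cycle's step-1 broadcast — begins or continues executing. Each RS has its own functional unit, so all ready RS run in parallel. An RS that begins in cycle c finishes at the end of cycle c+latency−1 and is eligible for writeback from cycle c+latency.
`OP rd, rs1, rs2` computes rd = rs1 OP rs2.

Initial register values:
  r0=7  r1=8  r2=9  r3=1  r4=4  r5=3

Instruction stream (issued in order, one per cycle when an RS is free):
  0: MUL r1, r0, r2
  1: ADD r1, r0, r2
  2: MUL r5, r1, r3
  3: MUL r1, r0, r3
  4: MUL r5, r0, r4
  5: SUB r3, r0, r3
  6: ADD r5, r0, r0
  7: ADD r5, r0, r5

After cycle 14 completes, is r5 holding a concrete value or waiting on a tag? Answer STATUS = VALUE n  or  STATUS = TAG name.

  c1: issue MUL r1<-Mul1  regs: r0:7,r1:Mul1,r2:9,r3:1,r4:4,r5:3
  c2: issue ADD r1<-Add1  regs: r0:7,r1:Add1,r2:9,r3:1,r4:4,r5:3
  c3: issue MUL r5<-Mul2  regs: r0:7,r1:Add1,r2:9,r3:1,r4:4,r5:Mul2
  c4: CDB Add1=16; stall  regs: r0:7,r1:16,r2:9,r3:1,r4:4,r5:Mul2
  c5: stall  regs: r0:7,r1:16,r2:9,r3:1,r4:4,r5:Mul2
  c6: CDB Mul1=63; issue MUL r1<-Mul1  regs: r0:7,r1:Mul1,r2:9,r3:1,r4:4,r5:Mul2
  c7: stall  regs: r0:7,r1:Mul1,r2:9,r3:1,r4:4,r5:Mul2
  c8: stall  regs: r0:7,r1:Mul1,r2:9,r3:1,r4:4,r5:Mul2
  c9: CDB Mul2=16; issue MUL r5<-Mul2  regs: r0:7,r1:Mul1,r2:9,r3:1,r4:4,r5:Mul2
  c10: issue SUB r3<-Add1  regs: r0:7,r1:Mul1,r2:9,r3:Add1,r4:4,r5:Mul2
  c11: CDB Mul1=7; issue ADD r5<-Add2  regs: r0:7,r1:7,r2:9,r3:Add1,r4:4,r5:Add2
  c12: CDB Add1=6; issue ADD r5<-Add1  regs: r0:7,r1:7,r2:9,r3:6,r4:4,r5:Add1
  c13: CDB Add2=14  regs: r0:7,r1:7,r2:9,r3:6,r4:4,r5:Add1
  c14: CDB Mul2=28  regs: r0:7,r1:7,r2:9,r3:6,r4:4,r5:Add1

STATUS = TAG Add1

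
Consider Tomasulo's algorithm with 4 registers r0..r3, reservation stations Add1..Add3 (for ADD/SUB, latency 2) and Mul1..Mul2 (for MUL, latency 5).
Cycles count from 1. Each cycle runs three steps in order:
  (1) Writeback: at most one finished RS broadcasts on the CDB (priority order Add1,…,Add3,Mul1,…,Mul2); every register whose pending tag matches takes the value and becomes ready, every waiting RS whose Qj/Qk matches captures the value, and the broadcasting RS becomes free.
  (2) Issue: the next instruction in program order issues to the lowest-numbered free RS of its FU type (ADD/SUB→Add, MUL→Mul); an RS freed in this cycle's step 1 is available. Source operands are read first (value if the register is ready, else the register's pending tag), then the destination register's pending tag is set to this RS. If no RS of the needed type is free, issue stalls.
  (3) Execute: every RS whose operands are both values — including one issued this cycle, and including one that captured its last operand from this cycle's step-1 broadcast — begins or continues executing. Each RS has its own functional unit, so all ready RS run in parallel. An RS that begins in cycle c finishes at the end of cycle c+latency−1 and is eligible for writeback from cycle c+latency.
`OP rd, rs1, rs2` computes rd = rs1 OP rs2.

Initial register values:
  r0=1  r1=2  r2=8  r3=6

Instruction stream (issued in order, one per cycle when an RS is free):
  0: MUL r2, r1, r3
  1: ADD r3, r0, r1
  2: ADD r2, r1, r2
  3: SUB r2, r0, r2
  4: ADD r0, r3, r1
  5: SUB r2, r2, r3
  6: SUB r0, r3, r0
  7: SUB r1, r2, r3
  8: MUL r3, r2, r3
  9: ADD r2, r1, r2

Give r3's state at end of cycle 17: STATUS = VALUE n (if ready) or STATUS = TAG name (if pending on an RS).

cycle 1: issue MUL r2<-Mul1 // r0:1,r1:2,r2:Mul1,r3:6
cycle 2: issue ADD r3<-Add1 // r0:1,r1:2,r2:Mul1,r3:Add1
cycle 3: issue ADD r2<-Add2 // r0:1,r1:2,r2:Add2,r3:Add1
cycle 4: CDB Add1=3; issue SUB r2<-Add1 // r0:1,r1:2,r2:Add1,r3:3
cycle 5: issue ADD r0<-Add3 // r0:Add3,r1:2,r2:Add1,r3:3
cycle 6: CDB Mul1=12; stall // r0:Add3,r1:2,r2:Add1,r3:3
cycle 7: CDB Add3=5; issue SUB r2<-Add3 // r0:5,r1:2,r2:Add3,r3:3
cycle 8: CDB Add2=14; issue SUB r0<-Add2 // r0:Add2,r1:2,r2:Add3,r3:3
cycle 9: stall // r0:Add2,r1:2,r2:Add3,r3:3
cycle 10: CDB Add1=-13; issue SUB r1<-Add1 // r0:Add2,r1:Add1,r2:Add3,r3:3
cycle 11: CDB Add2=-2; issue MUL r3<-Mul1 // r0:-2,r1:Add1,r2:Add3,r3:Mul1
cycle 12: CDB Add3=-16; issue ADD r2<-Add2 // r0:-2,r1:Add1,r2:Add2,r3:Mul1
cycle 13: - // r0:-2,r1:Add1,r2:Add2,r3:Mul1
cycle 14: CDB Add1=-19 // r0:-2,r1:-19,r2:Add2,r3:Mul1
cycle 15: - // r0:-2,r1:-19,r2:Add2,r3:Mul1
cycle 16: CDB Add2=-35 // r0:-2,r1:-19,r2:-35,r3:Mul1
cycle 17: CDB Mul1=-48 // r0:-2,r1:-19,r2:-35,r3:-48

STATUS = VALUE -48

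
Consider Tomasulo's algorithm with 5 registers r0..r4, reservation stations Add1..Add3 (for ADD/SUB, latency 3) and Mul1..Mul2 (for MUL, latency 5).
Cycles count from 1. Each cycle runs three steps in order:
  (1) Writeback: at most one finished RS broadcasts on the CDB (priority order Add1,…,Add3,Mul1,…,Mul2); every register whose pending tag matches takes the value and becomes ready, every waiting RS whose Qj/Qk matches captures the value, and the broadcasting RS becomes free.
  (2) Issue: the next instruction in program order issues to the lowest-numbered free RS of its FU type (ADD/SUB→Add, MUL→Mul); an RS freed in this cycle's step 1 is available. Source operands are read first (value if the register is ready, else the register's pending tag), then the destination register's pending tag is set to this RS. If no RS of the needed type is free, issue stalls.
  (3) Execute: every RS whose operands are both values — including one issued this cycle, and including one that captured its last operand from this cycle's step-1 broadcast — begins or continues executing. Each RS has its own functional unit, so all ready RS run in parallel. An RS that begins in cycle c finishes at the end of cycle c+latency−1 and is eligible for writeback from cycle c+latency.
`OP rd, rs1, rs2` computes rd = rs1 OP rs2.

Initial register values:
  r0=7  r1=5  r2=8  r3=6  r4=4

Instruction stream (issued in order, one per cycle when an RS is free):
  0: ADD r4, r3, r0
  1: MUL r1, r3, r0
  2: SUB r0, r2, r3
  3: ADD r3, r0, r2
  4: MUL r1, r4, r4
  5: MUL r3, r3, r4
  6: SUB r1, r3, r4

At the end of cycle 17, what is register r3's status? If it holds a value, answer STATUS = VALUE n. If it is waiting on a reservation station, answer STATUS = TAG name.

STATUS = VALUE 130

cycle 1: issue ADD r4<-Add1 // r0:7,r1:5,r2:8,r3:6,r4:Add1
cycle 2: issue MUL r1<-Mul1 // r0:7,r1:Mul1,r2:8,r3:6,r4:Add1
cycle 3: issue SUB r0<-Add2 // r0:Add2,r1:Mul1,r2:8,r3:6,r4:Add1
cycle 4: CDB Add1=13; issue ADD r3<-Add1 // r0:Add2,r1:Mul1,r2:8,r3:Add1,r4:13
cycle 5: issue MUL r1<-Mul2 // r0:Add2,r1:Mul2,r2:8,r3:Add1,r4:13
cycle 6: CDB Add2=2; stall // r0:2,r1:Mul2,r2:8,r3:Add1,r4:13
cycle 7: CDB Mul1=42; issue MUL r3<-Mul1 // r0:2,r1:Mul2,r2:8,r3:Mul1,r4:13
cycle 8: issue SUB r1<-Add2 // r0:2,r1:Add2,r2:8,r3:Mul1,r4:13
cycle 9: CDB Add1=10 // r0:2,r1:Add2,r2:8,r3:Mul1,r4:13
cycle 10: CDB Mul2=169 // r0:2,r1:Add2,r2:8,r3:Mul1,r4:13
cycle 11: - // r0:2,r1:Add2,r2:8,r3:Mul1,r4:13
cycle 12: - // r0:2,r1:Add2,r2:8,r3:Mul1,r4:13
cycle 13: - // r0:2,r1:Add2,r2:8,r3:Mul1,r4:13
cycle 14: CDB Mul1=130 // r0:2,r1:Add2,r2:8,r3:130,r4:13
cycle 15: - // r0:2,r1:Add2,r2:8,r3:130,r4:13
cycle 16: - // r0:2,r1:Add2,r2:8,r3:130,r4:13
cycle 17: CDB Add2=117 // r0:2,r1:117,r2:8,r3:130,r4:13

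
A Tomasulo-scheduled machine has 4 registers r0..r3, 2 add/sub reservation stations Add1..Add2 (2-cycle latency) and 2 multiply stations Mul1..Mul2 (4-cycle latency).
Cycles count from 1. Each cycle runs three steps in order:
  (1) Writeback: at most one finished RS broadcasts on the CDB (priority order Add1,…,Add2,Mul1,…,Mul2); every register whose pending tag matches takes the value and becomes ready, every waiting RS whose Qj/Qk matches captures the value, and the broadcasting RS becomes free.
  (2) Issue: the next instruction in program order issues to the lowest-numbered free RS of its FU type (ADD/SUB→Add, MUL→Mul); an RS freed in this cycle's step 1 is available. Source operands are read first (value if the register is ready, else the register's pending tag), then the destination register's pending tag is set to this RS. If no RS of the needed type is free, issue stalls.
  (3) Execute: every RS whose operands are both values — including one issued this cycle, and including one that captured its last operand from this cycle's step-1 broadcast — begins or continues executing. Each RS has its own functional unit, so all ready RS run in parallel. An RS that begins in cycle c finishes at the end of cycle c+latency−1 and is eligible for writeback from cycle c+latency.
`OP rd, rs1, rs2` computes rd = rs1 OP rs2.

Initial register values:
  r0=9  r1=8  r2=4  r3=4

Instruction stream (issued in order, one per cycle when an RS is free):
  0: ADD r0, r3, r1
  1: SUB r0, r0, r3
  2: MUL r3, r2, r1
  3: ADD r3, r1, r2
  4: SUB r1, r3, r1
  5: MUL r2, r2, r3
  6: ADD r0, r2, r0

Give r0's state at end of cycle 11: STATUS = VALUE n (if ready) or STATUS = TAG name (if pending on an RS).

STATUS = TAG Add1

c1: issue ADD r0<-Add1 | r0:Add1,r1:8,r2:4,r3:4
c2: issue SUB r0<-Add2 | r0:Add2,r1:8,r2:4,r3:4
c3: CDB Add1=12; issue MUL r3<-Mul1 | r0:Add2,r1:8,r2:4,r3:Mul1
c4: issue ADD r3<-Add1 | r0:Add2,r1:8,r2:4,r3:Add1
c5: CDB Add2=8; issue SUB r1<-Add2 | r0:8,r1:Add2,r2:4,r3:Add1
c6: CDB Add1=12; issue MUL r2<-Mul2 | r0:8,r1:Add2,r2:Mul2,r3:12
c7: CDB Mul1=32; issue ADD r0<-Add1 | r0:Add1,r1:Add2,r2:Mul2,r3:12
c8: CDB Add2=4 | r0:Add1,r1:4,r2:Mul2,r3:12
c9: - | r0:Add1,r1:4,r2:Mul2,r3:12
c10: CDB Mul2=48 | r0:Add1,r1:4,r2:48,r3:12
c11: - | r0:Add1,r1:4,r2:48,r3:12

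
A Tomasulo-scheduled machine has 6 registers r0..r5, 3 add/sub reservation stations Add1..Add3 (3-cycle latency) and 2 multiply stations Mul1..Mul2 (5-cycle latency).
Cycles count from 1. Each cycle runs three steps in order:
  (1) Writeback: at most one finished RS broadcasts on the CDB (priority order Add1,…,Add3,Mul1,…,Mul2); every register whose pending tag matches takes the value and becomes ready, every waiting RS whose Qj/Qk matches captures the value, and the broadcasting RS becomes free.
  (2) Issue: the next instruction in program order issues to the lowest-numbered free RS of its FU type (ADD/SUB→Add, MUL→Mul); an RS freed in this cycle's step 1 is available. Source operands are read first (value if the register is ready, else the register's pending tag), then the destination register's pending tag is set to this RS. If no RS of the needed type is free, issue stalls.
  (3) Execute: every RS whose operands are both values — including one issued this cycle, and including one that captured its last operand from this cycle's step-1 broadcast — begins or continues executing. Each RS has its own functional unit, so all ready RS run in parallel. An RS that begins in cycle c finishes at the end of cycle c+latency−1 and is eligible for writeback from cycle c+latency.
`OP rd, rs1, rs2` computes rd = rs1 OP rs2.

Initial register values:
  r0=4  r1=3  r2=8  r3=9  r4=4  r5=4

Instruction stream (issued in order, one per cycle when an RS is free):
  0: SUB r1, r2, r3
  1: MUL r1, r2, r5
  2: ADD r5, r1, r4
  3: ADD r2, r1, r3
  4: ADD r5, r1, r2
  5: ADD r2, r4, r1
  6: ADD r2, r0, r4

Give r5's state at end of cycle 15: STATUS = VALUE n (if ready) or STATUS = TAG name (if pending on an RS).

c1: issue SUB r1<-Add1 | r0:4,r1:Add1,r2:8,r3:9,r4:4,r5:4
c2: issue MUL r1<-Mul1 | r0:4,r1:Mul1,r2:8,r3:9,r4:4,r5:4
c3: issue ADD r5<-Add2 | r0:4,r1:Mul1,r2:8,r3:9,r4:4,r5:Add2
c4: CDB Add1=-1; issue ADD r2<-Add1 | r0:4,r1:Mul1,r2:Add1,r3:9,r4:4,r5:Add2
c5: issue ADD r5<-Add3 | r0:4,r1:Mul1,r2:Add1,r3:9,r4:4,r5:Add3
c6: stall | r0:4,r1:Mul1,r2:Add1,r3:9,r4:4,r5:Add3
c7: CDB Mul1=32; stall | r0:4,r1:32,r2:Add1,r3:9,r4:4,r5:Add3
c8: stall | r0:4,r1:32,r2:Add1,r3:9,r4:4,r5:Add3
c9: stall | r0:4,r1:32,r2:Add1,r3:9,r4:4,r5:Add3
c10: CDB Add1=41; issue ADD r2<-Add1 | r0:4,r1:32,r2:Add1,r3:9,r4:4,r5:Add3
c11: CDB Add2=36; issue ADD r2<-Add2 | r0:4,r1:32,r2:Add2,r3:9,r4:4,r5:Add3
c12: - | r0:4,r1:32,r2:Add2,r3:9,r4:4,r5:Add3
c13: CDB Add1=36 | r0:4,r1:32,r2:Add2,r3:9,r4:4,r5:Add3
c14: CDB Add2=8 | r0:4,r1:32,r2:8,r3:9,r4:4,r5:Add3
c15: CDB Add3=73 | r0:4,r1:32,r2:8,r3:9,r4:4,r5:73

STATUS = VALUE 73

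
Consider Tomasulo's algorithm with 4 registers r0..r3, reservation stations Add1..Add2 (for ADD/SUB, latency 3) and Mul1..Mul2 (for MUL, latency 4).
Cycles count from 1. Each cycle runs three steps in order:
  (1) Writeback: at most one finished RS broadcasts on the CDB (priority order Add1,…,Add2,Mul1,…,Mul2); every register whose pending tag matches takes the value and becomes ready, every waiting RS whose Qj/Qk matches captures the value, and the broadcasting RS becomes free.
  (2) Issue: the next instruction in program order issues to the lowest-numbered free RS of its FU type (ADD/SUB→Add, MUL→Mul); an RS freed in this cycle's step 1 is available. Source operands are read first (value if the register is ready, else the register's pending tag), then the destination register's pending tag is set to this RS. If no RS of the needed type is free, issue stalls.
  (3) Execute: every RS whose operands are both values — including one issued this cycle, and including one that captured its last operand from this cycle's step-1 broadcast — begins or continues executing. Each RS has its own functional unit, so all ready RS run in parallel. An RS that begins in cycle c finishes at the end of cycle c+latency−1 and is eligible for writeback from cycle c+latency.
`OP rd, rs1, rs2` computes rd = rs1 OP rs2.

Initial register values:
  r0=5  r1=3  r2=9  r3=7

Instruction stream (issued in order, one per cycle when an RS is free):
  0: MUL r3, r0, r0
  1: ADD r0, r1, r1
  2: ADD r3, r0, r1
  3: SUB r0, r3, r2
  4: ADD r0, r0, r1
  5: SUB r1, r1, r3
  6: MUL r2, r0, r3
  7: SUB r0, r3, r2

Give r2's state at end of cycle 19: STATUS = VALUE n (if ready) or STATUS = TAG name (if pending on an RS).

c1: issue MUL r3<-Mul1 | r0:5,r1:3,r2:9,r3:Mul1
c2: issue ADD r0<-Add1 | r0:Add1,r1:3,r2:9,r3:Mul1
c3: issue ADD r3<-Add2 | r0:Add1,r1:3,r2:9,r3:Add2
c4: stall | r0:Add1,r1:3,r2:9,r3:Add2
c5: CDB Add1=6; issue SUB r0<-Add1 | r0:Add1,r1:3,r2:9,r3:Add2
c6: CDB Mul1=25; stall | r0:Add1,r1:3,r2:9,r3:Add2
c7: stall | r0:Add1,r1:3,r2:9,r3:Add2
c8: CDB Add2=9; issue ADD r0<-Add2 | r0:Add2,r1:3,r2:9,r3:9
c9: stall | r0:Add2,r1:3,r2:9,r3:9
c10: stall | r0:Add2,r1:3,r2:9,r3:9
c11: CDB Add1=0; issue SUB r1<-Add1 | r0:Add2,r1:Add1,r2:9,r3:9
c12: issue MUL r2<-Mul1 | r0:Add2,r1:Add1,r2:Mul1,r3:9
c13: stall | r0:Add2,r1:Add1,r2:Mul1,r3:9
c14: CDB Add1=-6; issue SUB r0<-Add1 | r0:Add1,r1:-6,r2:Mul1,r3:9
c15: CDB Add2=3 | r0:Add1,r1:-6,r2:Mul1,r3:9
c16: - | r0:Add1,r1:-6,r2:Mul1,r3:9
c17: - | r0:Add1,r1:-6,r2:Mul1,r3:9
c18: - | r0:Add1,r1:-6,r2:Mul1,r3:9
c19: CDB Mul1=27 | r0:Add1,r1:-6,r2:27,r3:9

STATUS = VALUE 27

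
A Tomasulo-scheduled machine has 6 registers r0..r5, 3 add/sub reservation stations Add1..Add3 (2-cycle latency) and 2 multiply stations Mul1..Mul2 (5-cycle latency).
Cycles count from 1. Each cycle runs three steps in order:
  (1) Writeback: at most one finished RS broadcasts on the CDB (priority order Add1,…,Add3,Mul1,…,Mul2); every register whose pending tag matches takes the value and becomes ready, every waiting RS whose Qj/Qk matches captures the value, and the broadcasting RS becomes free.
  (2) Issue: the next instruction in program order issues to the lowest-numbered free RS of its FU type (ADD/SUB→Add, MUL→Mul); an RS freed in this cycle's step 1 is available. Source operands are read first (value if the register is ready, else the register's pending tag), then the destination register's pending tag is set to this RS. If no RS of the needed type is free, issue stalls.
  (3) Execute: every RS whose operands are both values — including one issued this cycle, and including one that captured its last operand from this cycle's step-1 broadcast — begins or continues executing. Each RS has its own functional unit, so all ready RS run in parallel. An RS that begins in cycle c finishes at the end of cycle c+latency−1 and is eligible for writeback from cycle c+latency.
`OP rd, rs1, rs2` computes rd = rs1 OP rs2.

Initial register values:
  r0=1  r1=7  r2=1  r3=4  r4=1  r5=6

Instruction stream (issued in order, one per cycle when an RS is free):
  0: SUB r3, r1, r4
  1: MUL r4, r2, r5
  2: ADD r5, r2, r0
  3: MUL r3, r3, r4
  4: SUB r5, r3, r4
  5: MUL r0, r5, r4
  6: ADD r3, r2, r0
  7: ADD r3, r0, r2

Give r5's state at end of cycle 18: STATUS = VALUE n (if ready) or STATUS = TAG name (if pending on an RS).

cycle 1: issue SUB r3<-Add1 // r0:1,r1:7,r2:1,r3:Add1,r4:1,r5:6
cycle 2: issue MUL r4<-Mul1 // r0:1,r1:7,r2:1,r3:Add1,r4:Mul1,r5:6
cycle 3: CDB Add1=6; issue ADD r5<-Add1 // r0:1,r1:7,r2:1,r3:6,r4:Mul1,r5:Add1
cycle 4: issue MUL r3<-Mul2 // r0:1,r1:7,r2:1,r3:Mul2,r4:Mul1,r5:Add1
cycle 5: CDB Add1=2; issue SUB r5<-Add1 // r0:1,r1:7,r2:1,r3:Mul2,r4:Mul1,r5:Add1
cycle 6: stall // r0:1,r1:7,r2:1,r3:Mul2,r4:Mul1,r5:Add1
cycle 7: CDB Mul1=6; issue MUL r0<-Mul1 // r0:Mul1,r1:7,r2:1,r3:Mul2,r4:6,r5:Add1
cycle 8: issue ADD r3<-Add2 // r0:Mul1,r1:7,r2:1,r3:Add2,r4:6,r5:Add1
cycle 9: issue ADD r3<-Add3 // r0:Mul1,r1:7,r2:1,r3:Add3,r4:6,r5:Add1
cycle 10: - // r0:Mul1,r1:7,r2:1,r3:Add3,r4:6,r5:Add1
cycle 11: - // r0:Mul1,r1:7,r2:1,r3:Add3,r4:6,r5:Add1
cycle 12: CDB Mul2=36 // r0:Mul1,r1:7,r2:1,r3:Add3,r4:6,r5:Add1
cycle 13: - // r0:Mul1,r1:7,r2:1,r3:Add3,r4:6,r5:Add1
cycle 14: CDB Add1=30 // r0:Mul1,r1:7,r2:1,r3:Add3,r4:6,r5:30
cycle 15: - // r0:Mul1,r1:7,r2:1,r3:Add3,r4:6,r5:30
cycle 16: - // r0:Mul1,r1:7,r2:1,r3:Add3,r4:6,r5:30
cycle 17: - // r0:Mul1,r1:7,r2:1,r3:Add3,r4:6,r5:30
cycle 18: - // r0:Mul1,r1:7,r2:1,r3:Add3,r4:6,r5:30

STATUS = VALUE 30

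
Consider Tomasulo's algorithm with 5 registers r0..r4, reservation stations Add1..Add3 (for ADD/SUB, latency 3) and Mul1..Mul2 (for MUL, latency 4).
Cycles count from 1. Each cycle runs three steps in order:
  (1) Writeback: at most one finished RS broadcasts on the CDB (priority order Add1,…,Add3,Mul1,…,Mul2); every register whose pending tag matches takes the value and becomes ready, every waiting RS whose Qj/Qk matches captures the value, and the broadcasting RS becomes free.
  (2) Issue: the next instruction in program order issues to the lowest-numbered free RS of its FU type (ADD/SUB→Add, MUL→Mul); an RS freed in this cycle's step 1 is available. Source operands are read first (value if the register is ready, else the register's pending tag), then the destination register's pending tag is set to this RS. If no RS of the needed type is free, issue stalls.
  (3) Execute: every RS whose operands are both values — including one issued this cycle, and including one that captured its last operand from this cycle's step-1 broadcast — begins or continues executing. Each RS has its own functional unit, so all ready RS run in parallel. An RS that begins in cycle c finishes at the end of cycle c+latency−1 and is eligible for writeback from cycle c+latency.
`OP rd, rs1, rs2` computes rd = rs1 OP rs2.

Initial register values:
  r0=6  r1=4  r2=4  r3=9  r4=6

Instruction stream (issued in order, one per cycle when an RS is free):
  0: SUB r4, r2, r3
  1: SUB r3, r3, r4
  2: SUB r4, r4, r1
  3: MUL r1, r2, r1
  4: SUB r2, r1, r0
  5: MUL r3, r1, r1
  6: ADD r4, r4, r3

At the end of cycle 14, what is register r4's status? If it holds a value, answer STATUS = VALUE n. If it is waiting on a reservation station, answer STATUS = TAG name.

STATUS = TAG Add2

  c1: issue SUB r4<-Add1  regs: r0:6,r1:4,r2:4,r3:9,r4:Add1
  c2: issue SUB r3<-Add2  regs: r0:6,r1:4,r2:4,r3:Add2,r4:Add1
  c3: issue SUB r4<-Add3  regs: r0:6,r1:4,r2:4,r3:Add2,r4:Add3
  c4: CDB Add1=-5; issue MUL r1<-Mul1  regs: r0:6,r1:Mul1,r2:4,r3:Add2,r4:Add3
  c5: issue SUB r2<-Add1  regs: r0:6,r1:Mul1,r2:Add1,r3:Add2,r4:Add3
  c6: issue MUL r3<-Mul2  regs: r0:6,r1:Mul1,r2:Add1,r3:Mul2,r4:Add3
  c7: CDB Add2=14; issue ADD r4<-Add2  regs: r0:6,r1:Mul1,r2:Add1,r3:Mul2,r4:Add2
  c8: CDB Add3=-9  regs: r0:6,r1:Mul1,r2:Add1,r3:Mul2,r4:Add2
  c9: CDB Mul1=16  regs: r0:6,r1:16,r2:Add1,r3:Mul2,r4:Add2
  c10: -  regs: r0:6,r1:16,r2:Add1,r3:Mul2,r4:Add2
  c11: -  regs: r0:6,r1:16,r2:Add1,r3:Mul2,r4:Add2
  c12: CDB Add1=10  regs: r0:6,r1:16,r2:10,r3:Mul2,r4:Add2
  c13: CDB Mul2=256  regs: r0:6,r1:16,r2:10,r3:256,r4:Add2
  c14: -  regs: r0:6,r1:16,r2:10,r3:256,r4:Add2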